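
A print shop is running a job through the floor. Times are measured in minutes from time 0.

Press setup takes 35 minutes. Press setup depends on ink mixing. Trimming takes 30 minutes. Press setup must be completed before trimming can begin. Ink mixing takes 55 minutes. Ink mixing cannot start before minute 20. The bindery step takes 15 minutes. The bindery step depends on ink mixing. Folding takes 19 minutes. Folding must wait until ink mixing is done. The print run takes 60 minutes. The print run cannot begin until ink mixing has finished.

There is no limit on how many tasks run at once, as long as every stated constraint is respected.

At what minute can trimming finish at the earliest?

140

Ink mixing cannot begin until its own release at minute 20. It runs from minute 20 to 20 + 55 = minute 75.
Press setup cannot begin until ink mixing (finishes minute 75). It runs from minute 75 to 75 + 35 = minute 110.
Trimming cannot begin until press setup (finishes minute 110). It runs from minute 110 to 110 + 30 = minute 140.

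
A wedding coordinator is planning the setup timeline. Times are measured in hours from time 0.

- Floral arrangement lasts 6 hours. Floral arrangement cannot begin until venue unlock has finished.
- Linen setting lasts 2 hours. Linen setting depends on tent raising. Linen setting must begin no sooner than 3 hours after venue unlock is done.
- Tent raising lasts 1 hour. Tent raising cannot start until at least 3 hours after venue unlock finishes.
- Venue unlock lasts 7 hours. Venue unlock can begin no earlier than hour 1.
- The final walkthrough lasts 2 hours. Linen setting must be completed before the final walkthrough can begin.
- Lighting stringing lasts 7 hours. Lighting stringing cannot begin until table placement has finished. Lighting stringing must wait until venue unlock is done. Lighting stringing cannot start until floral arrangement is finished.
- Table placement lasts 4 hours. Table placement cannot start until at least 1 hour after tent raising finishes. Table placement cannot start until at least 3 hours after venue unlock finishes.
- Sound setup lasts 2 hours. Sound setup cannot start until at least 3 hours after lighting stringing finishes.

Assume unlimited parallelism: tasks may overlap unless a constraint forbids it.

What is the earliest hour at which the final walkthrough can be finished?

Venue unlock cannot begin until its own release at hour 1. It runs from hour 1 to 1 + 7 = hour 8.
Tent raising cannot begin until venue unlock (finishes hour 8, plus 3-hour gap → hour 11). It runs from hour 11 to 11 + 1 = hour 12.
Linen setting cannot start until tent raising (finishes hour 12); venue unlock (finishes hour 8, plus 3-hour gap → hour 11). The controlling bound is hour 12, so linen setting finishes at 12 + 2 = hour 14.
After linen setting (finishes hour 14), the final walkthrough can start at hour 14 and finishes at hour 16.

16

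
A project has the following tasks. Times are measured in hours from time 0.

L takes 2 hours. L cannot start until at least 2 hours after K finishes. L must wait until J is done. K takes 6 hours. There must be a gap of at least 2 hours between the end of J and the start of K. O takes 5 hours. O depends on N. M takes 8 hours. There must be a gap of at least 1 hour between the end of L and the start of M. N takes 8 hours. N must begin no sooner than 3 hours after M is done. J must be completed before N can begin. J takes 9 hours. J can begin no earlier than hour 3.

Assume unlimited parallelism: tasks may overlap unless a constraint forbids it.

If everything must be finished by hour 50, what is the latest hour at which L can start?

To finish by hour 50, O (duration 5) must start no later than hour 45.
N feeds into O (must start by hour 45); so N must finish by hour 45 and therefore start by hour 37.
M must finish before N (must start by hour 37, minus 3-hour gap → hour 34). With an 8-hour duration, M must start by 34 − 8 = hour 26.
Since M (must start by hour 26, minus 1-hour gap → hour 25) depends on it, L must finish by hour 25. Backing off its 2-hour duration gives a latest start of hour 23.

23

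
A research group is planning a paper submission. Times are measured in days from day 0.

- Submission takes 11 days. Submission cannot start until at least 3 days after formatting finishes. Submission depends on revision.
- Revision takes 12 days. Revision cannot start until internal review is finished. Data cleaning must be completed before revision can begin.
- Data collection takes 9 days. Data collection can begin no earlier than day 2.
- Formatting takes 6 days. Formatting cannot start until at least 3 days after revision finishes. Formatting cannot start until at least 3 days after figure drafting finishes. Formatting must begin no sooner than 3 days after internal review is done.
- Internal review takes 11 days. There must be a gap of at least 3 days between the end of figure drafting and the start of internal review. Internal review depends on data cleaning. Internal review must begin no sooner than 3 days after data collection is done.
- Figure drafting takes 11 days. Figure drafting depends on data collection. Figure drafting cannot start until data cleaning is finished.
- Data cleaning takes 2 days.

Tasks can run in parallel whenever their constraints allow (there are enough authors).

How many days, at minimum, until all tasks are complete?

Nothing blocks data cleaning, so it runs from day 0 to day 2.
Data collection cannot begin until its own release at day 2. It runs from day 2 to 2 + 9 = day 11.
For figure drafting: data collection (finishes day 11); data cleaning (finishes day 2). Taking the maximum gives a start of day 11, and it finishes at 11 + 11 = day 22.
Internal review has to wait for figure drafting (finishes day 22, plus 3-day gap → day 25); data cleaning (finishes day 2); data collection (finishes day 11, plus 3-day gap → day 14). The latest of these is day 25, so internal review runs day 25 to 25 + 11 = day 36.
Revision has to wait for internal review (finishes day 36); data cleaning (finishes day 2). The latest of these is day 36, so revision runs day 36 to 36 + 12 = day 48.
For formatting: revision (finishes day 48, plus 3-day gap → day 51); figure drafting (finishes day 22, plus 3-day gap → day 25); internal review (finishes day 36, plus 3-day gap → day 39). Taking the maximum gives a start of day 51, and it finishes at 51 + 6 = day 57.
Submission has to wait for formatting (finishes day 57, plus 3-day gap → day 60); revision (finishes day 48). The latest of these is day 60, so submission runs day 60 to 60 + 11 = day 71.
All tasks are finished once the last one completes. Finish times: Data collection at 11, Data cleaning at 2, Figure drafting at 22, Internal review at 36, Revision at 48, Formatting at 57, Submission at 71. The latest is day 71.

71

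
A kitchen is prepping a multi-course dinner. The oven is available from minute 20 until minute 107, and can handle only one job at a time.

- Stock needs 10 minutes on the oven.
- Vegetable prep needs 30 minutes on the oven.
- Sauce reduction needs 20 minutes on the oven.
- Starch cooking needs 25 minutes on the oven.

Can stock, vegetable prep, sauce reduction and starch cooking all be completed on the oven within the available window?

The oven window is 107 − 20 = 87 minutes.
Running back to back, the jobs need 10 + 30 + 20 + 25 = 85 minutes on the oven.
Since 85 ≤ 87, they fit within the window.

Yes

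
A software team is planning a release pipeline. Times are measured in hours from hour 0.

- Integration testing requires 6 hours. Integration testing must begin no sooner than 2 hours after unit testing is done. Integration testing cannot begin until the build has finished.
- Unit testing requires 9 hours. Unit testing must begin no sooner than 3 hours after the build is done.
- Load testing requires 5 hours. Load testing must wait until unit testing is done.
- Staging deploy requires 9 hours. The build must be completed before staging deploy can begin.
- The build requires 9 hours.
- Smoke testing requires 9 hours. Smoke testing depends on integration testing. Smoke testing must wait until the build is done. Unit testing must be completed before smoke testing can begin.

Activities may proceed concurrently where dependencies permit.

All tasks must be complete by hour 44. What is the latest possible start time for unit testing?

To finish by hour 44, smoke testing (duration 9) must start no later than hour 35.
Integration testing feeds into smoke testing (must start by hour 35); so integration testing must finish by hour 35 and therefore start by hour 29.
Load testing must finish by hour 44; it takes 5 hours, so it must start by 44 − 5 = hour 39.
Unit testing must finish in time for integration testing (must start by hour 29, minus 2-hour gap → hour 27); smoke testing (must start by hour 35); load testing (must start by hour 39). The tightest is hour 27, so unit testing must start by 27 − 9 = hour 18.

18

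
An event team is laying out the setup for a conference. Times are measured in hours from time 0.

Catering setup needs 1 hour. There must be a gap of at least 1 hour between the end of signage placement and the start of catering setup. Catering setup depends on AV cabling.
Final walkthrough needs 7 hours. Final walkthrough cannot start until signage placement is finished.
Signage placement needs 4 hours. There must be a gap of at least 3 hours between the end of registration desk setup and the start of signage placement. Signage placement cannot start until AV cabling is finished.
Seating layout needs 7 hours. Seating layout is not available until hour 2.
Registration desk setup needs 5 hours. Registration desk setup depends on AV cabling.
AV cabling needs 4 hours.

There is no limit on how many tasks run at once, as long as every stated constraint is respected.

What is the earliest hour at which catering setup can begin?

17

AV cabling can start immediately at hour 0; it finishes at hour 4.
After AV cabling (finishes hour 4), registration desk setup can start at hour 4 and finishes at hour 9.
Signage placement has to wait for registration desk setup (finishes hour 9, plus 3-hour gap → hour 12); AV cabling (finishes hour 4). The latest of these is hour 12, so signage placement runs hour 12 to 12 + 4 = hour 16.
Catering setup waits on signage placement (finishes hour 16, plus 1-hour gap → hour 17); AV cabling (finishes hour 4). The latest of these is hour 17, which is the earliest catering setup can start.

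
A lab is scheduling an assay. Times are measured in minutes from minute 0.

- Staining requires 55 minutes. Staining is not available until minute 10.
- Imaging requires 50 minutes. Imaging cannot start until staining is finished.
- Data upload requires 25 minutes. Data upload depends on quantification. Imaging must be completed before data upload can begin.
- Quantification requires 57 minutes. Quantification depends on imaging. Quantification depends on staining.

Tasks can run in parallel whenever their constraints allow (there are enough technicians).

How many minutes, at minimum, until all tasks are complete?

197

Staining waits on its own release at minute 10, so it starts at minute 10 and finishes at 10 + 55 = minute 65.
After staining (finishes minute 65), imaging can start at minute 65 and finishes at minute 115.
Quantification needs all of imaging (finishes minute 115); staining (finishes minute 65). That puts its earliest start at minute 115; it finishes at 115 + 57 = minute 172.
For data upload: quantification (finishes minute 172); imaging (finishes minute 115). Taking the maximum gives a start of minute 172, and it finishes at 172 + 25 = minute 197.
All tasks are finished once the last one completes. Finish times: Staining at 65, Imaging at 115, Quantification at 172, Data upload at 197. The latest is minute 197.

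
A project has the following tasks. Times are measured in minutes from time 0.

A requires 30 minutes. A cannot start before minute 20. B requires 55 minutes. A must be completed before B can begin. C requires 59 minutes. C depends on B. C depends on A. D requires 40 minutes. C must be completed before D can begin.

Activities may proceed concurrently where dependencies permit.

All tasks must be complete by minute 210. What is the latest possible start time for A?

26

D has no dependents, so it just needs to finish by minute 210. Starting by 210 − 40 = minute 170 achieves that.
C must finish before D (must start by minute 170). With a 59-minute duration, C must start by 170 − 59 = minute 111.
Since C (must start by minute 111) depends on it, B must finish by minute 111. Backing off its 55-minute duration gives a latest start of minute 56.
A has several dependents: B (must start by minute 56); C (must start by minute 111). The earliest of those limits is minute 56, so A must start by 56 − 30 = minute 26.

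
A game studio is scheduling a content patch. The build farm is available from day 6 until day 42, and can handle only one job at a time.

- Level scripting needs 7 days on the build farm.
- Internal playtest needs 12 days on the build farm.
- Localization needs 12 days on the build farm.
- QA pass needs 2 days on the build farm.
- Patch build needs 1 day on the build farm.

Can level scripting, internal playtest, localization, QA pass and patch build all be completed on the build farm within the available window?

Yes

The build farm window is 42 − 6 = 36 days.
Running back to back, the jobs need 7 + 12 + 12 + 2 + 1 = 34 days on the build farm.
Since 34 ≤ 36, they fit within the window.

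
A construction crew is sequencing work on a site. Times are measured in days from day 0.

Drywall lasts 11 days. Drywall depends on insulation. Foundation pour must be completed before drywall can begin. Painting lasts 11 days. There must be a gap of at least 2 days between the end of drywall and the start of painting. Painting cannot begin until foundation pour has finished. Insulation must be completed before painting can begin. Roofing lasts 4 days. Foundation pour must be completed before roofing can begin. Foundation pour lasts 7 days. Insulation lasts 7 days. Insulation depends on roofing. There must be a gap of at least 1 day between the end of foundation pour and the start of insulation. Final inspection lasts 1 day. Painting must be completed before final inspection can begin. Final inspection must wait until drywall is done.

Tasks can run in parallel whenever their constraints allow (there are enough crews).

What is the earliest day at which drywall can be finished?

Nothing blocks foundation pour, so it runs from day 0 to day 7.
Roofing waits on foundation pour (finishes day 7), so it starts at day 7 and finishes at 7 + 4 = day 11.
For insulation: roofing (finishes day 11); foundation pour (finishes day 7, plus 1-day gap → day 8). Taking the maximum gives a start of day 11, and it finishes at 11 + 7 = day 18.
Drywall needs all of insulation (finishes day 18); foundation pour (finishes day 7). That puts its earliest start at day 18; it finishes at 18 + 11 = day 29.

29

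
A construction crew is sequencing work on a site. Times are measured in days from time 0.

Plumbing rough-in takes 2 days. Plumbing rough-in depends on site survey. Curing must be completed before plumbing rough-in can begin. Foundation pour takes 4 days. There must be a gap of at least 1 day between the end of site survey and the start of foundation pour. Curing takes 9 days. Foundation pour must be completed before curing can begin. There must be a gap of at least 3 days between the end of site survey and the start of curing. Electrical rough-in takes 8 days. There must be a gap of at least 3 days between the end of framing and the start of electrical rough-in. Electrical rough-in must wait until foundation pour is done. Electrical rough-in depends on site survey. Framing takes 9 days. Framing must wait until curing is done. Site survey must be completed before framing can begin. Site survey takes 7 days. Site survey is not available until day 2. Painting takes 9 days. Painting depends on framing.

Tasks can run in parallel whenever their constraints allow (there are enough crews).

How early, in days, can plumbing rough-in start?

Site survey waits on its own release at day 2, so it starts at day 2 and finishes at 2 + 7 = day 9.
Foundation pour waits on site survey (finishes day 9, plus 1-day gap → day 10), so it starts at day 10 and finishes at 10 + 4 = day 14.
Curing has to wait for foundation pour (finishes day 14); site survey (finishes day 9, plus 3-day gap → day 12). The latest of these is day 14, so curing runs day 14 to 14 + 9 = day 23.
Plumbing rough-in waits on site survey (finishes day 9); curing (finishes day 23). The latest of these is day 23, which is the earliest plumbing rough-in can start.

23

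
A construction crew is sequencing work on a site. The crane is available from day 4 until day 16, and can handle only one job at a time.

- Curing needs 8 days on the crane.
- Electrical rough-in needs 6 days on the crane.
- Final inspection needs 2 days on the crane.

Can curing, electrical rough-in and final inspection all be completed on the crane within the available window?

The crane window is 16 − 4 = 12 days.
Running back to back, the jobs need 8 + 6 + 2 = 16 days on the crane.
Since 16 > 12, they cannot all fit.

No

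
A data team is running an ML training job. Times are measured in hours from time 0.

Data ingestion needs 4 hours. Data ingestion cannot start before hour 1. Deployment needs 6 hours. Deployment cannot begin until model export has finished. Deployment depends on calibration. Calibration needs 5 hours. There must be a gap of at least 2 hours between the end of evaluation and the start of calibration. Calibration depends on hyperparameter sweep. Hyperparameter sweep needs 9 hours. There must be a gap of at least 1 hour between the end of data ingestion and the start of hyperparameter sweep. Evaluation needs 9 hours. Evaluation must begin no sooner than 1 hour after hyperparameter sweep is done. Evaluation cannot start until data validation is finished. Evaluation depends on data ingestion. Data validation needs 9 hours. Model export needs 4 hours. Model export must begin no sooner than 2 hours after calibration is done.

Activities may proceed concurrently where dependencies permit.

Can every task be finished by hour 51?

Yes

Data validation can start immediately at hour 0; it finishes at hour 9.
Data ingestion cannot begin until its own release at hour 1. It runs from hour 1 to 1 + 4 = hour 5.
Hyperparameter sweep waits on data ingestion (finishes hour 5, plus 1-hour gap → hour 6), so it starts at hour 6 and finishes at 6 + 9 = hour 15.
Evaluation cannot start until hyperparameter sweep (finishes hour 15, plus 1-hour gap → hour 16); data validation (finishes hour 9); data ingestion (finishes hour 5). The controlling bound is hour 16, so evaluation finishes at 16 + 9 = hour 25.
Calibration needs all of evaluation (finishes hour 25, plus 2-hour gap → hour 27); hyperparameter sweep (finishes hour 15). That puts its earliest start at hour 27; it finishes at 27 + 5 = hour 32.
Model export waits on calibration (finishes hour 32, plus 2-hour gap → hour 34), so it starts at hour 34 and finishes at 34 + 4 = hour 38.
Deployment has to wait for model export (finishes hour 38); calibration (finishes hour 32). The latest of these is hour 38, so deployment runs hour 38 to 38 + 6 = hour 44.
Every task is finished by hour 44, which is no later than the deadline of 51, so the schedule is feasible.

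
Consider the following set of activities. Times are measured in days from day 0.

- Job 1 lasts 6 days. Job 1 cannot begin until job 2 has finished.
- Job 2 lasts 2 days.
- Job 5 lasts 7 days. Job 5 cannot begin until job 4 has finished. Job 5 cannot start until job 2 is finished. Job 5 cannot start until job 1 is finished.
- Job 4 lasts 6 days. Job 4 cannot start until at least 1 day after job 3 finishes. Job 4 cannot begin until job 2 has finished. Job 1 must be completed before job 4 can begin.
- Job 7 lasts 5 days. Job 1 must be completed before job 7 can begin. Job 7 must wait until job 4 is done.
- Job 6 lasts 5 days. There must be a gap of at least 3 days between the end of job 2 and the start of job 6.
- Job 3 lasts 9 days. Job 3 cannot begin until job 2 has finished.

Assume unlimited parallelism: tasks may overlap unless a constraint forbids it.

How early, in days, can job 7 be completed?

23

Job 2 can start immediately at day 0; it finishes at day 2.
Job 3 waits on job 2 (finishes day 2), so it starts at day 2 and finishes at 2 + 9 = day 11.
Job 1 cannot begin until job 2 (finishes day 2). It runs from day 2 to 2 + 6 = day 8.
For job 4: job 3 (finishes day 11, plus 1-day gap → day 12); job 2 (finishes day 2); job 1 (finishes day 8). Taking the maximum gives a start of day 12, and it finishes at 12 + 6 = day 18.
Job 7 needs all of job 1 (finishes day 8); job 4 (finishes day 18). That puts its earliest start at day 18; it finishes at 18 + 5 = day 23.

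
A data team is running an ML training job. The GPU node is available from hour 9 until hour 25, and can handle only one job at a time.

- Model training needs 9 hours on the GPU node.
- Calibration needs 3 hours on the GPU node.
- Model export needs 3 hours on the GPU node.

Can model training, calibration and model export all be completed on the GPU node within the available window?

Yes

The GPU node window is 25 − 9 = 16 hours.
Running back to back, the jobs need 9 + 3 + 3 = 15 hours on the GPU node.
Since 15 ≤ 16, they fit within the window.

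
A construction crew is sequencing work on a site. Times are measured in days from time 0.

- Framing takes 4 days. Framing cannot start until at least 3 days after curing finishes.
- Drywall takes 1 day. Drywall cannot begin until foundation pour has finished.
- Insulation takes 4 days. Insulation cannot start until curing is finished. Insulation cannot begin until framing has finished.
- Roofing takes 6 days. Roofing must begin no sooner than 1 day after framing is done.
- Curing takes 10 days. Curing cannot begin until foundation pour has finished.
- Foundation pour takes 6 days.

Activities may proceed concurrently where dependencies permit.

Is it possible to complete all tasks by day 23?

No

Foundation pour has no prerequisites, so it starts at day 0 and finishes at day 6.
Drywall waits on foundation pour (finishes day 6), so it starts at day 6 and finishes at 6 + 1 = day 7.
After foundation pour (finishes day 6), curing can start at day 6 and finishes at day 16.
Framing waits on curing (finishes day 16, plus 3-day gap → day 19), so it starts at day 19 and finishes at 19 + 4 = day 23.
For insulation: curing (finishes day 16); framing (finishes day 23). Taking the maximum gives a start of day 23, and it finishes at 23 + 4 = day 27.
Roofing cannot begin until framing (finishes day 23, plus 1-day gap → day 24). It runs from day 24 to 24 + 6 = day 30.
The earliest everything can be done is day 30, which is after the deadline of 23, so it is not possible.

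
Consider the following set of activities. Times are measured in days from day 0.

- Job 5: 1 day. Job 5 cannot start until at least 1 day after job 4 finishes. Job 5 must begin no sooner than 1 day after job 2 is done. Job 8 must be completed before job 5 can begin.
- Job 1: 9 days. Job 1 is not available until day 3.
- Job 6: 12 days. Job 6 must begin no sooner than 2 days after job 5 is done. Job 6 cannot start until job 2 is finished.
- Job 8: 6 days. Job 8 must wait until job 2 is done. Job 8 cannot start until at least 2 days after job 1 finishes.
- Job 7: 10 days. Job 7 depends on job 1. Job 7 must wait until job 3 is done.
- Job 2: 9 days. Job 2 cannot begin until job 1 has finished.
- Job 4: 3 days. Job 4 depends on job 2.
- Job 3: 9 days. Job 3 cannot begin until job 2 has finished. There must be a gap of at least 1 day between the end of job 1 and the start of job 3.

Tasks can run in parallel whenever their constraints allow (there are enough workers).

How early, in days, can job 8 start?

21

After its own release at day 3, job 1 can start at day 3 and finishes at day 12.
After job 1 (finishes day 12), job 2 can start at day 12 and finishes at day 21.
Job 8 waits on job 2 (finishes day 21); job 1 (finishes day 12, plus 2-day gap → day 14). The latest of these is day 21, which is the earliest job 8 can start.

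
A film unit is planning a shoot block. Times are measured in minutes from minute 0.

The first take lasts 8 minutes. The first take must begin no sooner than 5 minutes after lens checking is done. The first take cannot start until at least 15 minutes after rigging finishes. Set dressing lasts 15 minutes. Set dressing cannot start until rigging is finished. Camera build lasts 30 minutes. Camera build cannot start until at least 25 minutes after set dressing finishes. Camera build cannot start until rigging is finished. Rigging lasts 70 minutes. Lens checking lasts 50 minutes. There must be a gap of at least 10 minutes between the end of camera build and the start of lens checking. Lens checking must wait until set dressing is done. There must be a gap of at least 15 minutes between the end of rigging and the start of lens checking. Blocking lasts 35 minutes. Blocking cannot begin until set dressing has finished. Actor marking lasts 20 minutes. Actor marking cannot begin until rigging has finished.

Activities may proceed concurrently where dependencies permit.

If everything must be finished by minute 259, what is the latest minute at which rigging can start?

To finish by minute 259, the first take (duration 8) must start no later than minute 251.
Lens checking feeds into the first take (must start by minute 251, minus 5-minute gap → minute 246); so lens checking must finish by minute 246 and therefore start by minute 196.
Since lens checking (must start by minute 196, minus 10-minute gap → minute 186) depends on it, camera build must finish by minute 186. Backing off its 30-minute duration gives a latest start of minute 156.
Nothing follows blocking; the deadline of minute 259 is its only limit. It must start by 259 − 35 = minute 224.
Set dressing has several dependents: camera build (must start by minute 156, minus 25-minute gap → minute 131); lens checking (must start by minute 196); blocking (must start by minute 224). The earliest of those limits is minute 131, so set dressing must start by 131 − 15 = minute 116.
Actor marking must finish by minute 259; it takes 20 minutes, so it must start by 259 − 20 = minute 239.
Rigging must finish in time for set dressing (must start by minute 116); camera build (must start by minute 156); lens checking (must start by minute 196, minus 15-minute gap → minute 181); actor marking (must start by minute 239); the first take (must start by minute 251, minus 15-minute gap → minute 236). The tightest is minute 116, so rigging must start by 116 − 70 = minute 46.

46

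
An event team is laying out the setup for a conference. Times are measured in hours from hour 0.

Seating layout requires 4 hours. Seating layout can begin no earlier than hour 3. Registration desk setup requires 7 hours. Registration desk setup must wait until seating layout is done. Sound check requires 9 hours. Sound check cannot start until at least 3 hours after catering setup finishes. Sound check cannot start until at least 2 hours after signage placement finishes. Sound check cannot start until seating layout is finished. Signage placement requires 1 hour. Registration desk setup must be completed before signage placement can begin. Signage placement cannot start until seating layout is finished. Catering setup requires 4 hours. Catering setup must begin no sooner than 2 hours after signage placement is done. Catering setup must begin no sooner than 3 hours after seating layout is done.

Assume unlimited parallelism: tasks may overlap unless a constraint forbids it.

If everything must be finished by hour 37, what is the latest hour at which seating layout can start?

7

Sound check has no dependents, so it just needs to finish by hour 37. Starting by 37 − 9 = hour 28 achieves that.
Catering setup must finish before sound check (must start by hour 28, minus 3-hour gap → hour 25). With a 4-hour duration, catering setup must start by 25 − 4 = hour 21.
Signage placement has several dependents: catering setup (must start by hour 21, minus 2-hour gap → hour 19); sound check (must start by hour 28, minus 2-hour gap → hour 26). The earliest of those limits is hour 19, so signage placement must start by 19 − 1 = hour 18.
Registration desk setup has to be done before signage placement (must start by hour 18). That means finishing by hour 18, i.e. starting by 18 − 7 = hour 11.
Seating layout must finish in time for registration desk setup (must start by hour 11); signage placement (must start by hour 18); catering setup (must start by hour 21, minus 3-hour gap → hour 18); sound check (must start by hour 28). The tightest is hour 11, so seating layout must start by 11 − 4 = hour 7.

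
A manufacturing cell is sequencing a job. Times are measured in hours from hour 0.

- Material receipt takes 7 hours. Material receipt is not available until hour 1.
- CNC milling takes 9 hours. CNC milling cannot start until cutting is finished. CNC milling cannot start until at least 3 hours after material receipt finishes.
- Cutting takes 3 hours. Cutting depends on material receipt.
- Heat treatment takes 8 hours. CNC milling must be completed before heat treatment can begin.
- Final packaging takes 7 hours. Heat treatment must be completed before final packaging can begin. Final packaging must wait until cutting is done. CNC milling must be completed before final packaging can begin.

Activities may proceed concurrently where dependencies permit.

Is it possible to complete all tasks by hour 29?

Material receipt cannot begin until its own release at hour 1. It runs from hour 1 to 1 + 7 = hour 8.
After material receipt (finishes hour 8), cutting can start at hour 8 and finishes at hour 11.
CNC milling needs all of cutting (finishes hour 11); material receipt (finishes hour 8, plus 3-hour gap → hour 11). That puts its earliest start at hour 11; it finishes at 11 + 9 = hour 20.
Heat treatment waits on CNC milling (finishes hour 20), so it starts at hour 20 and finishes at 20 + 8 = hour 28.
Final packaging has to wait for heat treatment (finishes hour 28); cutting (finishes hour 11); CNC milling (finishes hour 20). The latest of these is hour 28, so final packaging runs hour 28 to 28 + 7 = hour 35.
The earliest everything can be done is hour 35, which is after the deadline of 29, so it is not possible.

No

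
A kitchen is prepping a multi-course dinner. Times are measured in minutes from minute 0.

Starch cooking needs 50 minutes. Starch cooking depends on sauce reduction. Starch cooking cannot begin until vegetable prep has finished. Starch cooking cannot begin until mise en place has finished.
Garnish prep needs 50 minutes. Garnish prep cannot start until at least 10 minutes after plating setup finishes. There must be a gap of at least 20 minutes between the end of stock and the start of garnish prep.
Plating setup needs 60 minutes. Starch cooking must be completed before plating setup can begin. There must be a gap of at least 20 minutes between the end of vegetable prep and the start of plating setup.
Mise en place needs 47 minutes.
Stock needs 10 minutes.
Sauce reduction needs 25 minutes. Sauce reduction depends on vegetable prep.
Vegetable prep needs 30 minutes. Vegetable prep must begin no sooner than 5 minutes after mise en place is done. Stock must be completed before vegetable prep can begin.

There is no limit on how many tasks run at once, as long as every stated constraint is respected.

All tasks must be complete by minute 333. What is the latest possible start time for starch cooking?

Nothing follows garnish prep; the deadline of minute 333 is its only limit. It must start by 333 − 50 = minute 283.
Since garnish prep (must start by minute 283, minus 10-minute gap → minute 273) depends on it, plating setup must finish by minute 273. Backing off its 60-minute duration gives a latest start of minute 213.
Starch cooking has to be done before plating setup (must start by minute 213). That means finishing by minute 213, i.e. starting by 213 − 50 = minute 163.

163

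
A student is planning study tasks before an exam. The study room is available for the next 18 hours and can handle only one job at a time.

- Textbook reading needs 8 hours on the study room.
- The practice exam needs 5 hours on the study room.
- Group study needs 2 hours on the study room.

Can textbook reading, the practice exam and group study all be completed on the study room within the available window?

Running back to back, the jobs need 8 + 5 + 2 = 15 hours on the study room.
Since 15 ≤ 18, they fit within the window.

Yes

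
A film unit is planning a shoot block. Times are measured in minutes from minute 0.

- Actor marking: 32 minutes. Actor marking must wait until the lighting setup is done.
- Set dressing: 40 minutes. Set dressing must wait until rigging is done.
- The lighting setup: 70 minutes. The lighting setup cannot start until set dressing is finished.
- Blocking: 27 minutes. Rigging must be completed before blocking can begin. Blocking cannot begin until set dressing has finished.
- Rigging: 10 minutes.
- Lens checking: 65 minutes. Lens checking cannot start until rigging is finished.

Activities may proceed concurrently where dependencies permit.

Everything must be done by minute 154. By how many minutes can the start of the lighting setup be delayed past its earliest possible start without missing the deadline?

2

Rigging can start immediately at minute 0; it finishes at minute 10.
Set dressing cannot begin until rigging (finishes minute 10). It runs from minute 10 to 10 + 40 = minute 50.
After set dressing (finishes minute 50), the lighting setup can start at minute 50 and finishes at minute 120.

Working backward from the deadline:
Nothing follows actor marking; the deadline of minute 154 is its only limit. It must start by 154 − 32 = minute 122.
The lighting setup must finish before actor marking (must start by minute 122). With a 70-minute duration, the lighting setup must start by 122 − 70 = minute 52.
So the lighting setup can start as early as minute 50 and as late as minute 52, giving 52 − 50 = 2 minutes of slack.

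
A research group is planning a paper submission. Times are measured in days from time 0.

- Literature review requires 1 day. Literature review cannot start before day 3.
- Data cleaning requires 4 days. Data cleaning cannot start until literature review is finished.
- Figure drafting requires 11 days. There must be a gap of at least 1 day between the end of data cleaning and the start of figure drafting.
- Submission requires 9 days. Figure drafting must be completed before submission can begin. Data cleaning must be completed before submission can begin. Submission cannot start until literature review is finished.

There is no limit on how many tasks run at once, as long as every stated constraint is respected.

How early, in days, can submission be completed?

29

Literature review waits on its own release at day 3, so it starts at day 3 and finishes at 3 + 1 = day 4.
Data cleaning waits on literature review (finishes day 4), so it starts at day 4 and finishes at 4 + 4 = day 8.
After data cleaning (finishes day 8, plus 1-day gap → day 9), figure drafting can start at day 9 and finishes at day 20.
Submission needs all of figure drafting (finishes day 20); data cleaning (finishes day 8); literature review (finishes day 4). That puts its earliest start at day 20; it finishes at 20 + 9 = day 29.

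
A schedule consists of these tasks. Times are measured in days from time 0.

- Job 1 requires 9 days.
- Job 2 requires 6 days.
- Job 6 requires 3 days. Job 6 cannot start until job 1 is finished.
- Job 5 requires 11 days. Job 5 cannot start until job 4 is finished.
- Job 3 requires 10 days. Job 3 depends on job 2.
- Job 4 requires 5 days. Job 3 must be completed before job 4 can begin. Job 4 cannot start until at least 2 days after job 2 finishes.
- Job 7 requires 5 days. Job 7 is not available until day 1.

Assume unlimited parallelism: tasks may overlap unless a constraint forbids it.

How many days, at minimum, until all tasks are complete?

32

Job 7 cannot begin until its own release at day 1. It runs from day 1 to 1 + 5 = day 6.
Job 2 has no prerequisites, so it starts at day 0 and finishes at day 6.
Job 3 waits on job 2 (finishes day 6), so it starts at day 6 and finishes at 6 + 10 = day 16.
Job 4 cannot start until job 3 (finishes day 16); job 2 (finishes day 6, plus 2-day gap → day 8). The controlling bound is day 16, so job 4 finishes at 16 + 5 = day 21.
After job 4 (finishes day 21), job 5 can start at day 21 and finishes at day 32.
Job 1 has no prerequisites, so it starts at day 0 and finishes at day 9.
Job 6 cannot begin until job 1 (finishes day 9). It runs from day 9 to 9 + 3 = day 12.
All tasks are finished once the last one completes. Finish times: Job 1 at 9, Job 2 at 6, Job 3 at 16, Job 4 at 21, Job 5 at 32, Job 6 at 12, Job 7 at 6. The latest is day 32.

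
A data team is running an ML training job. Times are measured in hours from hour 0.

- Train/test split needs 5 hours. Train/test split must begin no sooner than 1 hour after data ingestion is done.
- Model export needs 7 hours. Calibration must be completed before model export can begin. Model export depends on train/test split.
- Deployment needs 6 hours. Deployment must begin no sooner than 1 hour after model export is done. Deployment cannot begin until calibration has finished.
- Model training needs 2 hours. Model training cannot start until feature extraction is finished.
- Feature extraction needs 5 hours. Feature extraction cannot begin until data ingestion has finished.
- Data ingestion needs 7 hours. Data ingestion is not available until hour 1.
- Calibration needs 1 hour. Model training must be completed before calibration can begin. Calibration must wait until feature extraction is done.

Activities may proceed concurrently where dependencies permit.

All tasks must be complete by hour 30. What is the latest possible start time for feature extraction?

8

To finish by hour 30, deployment (duration 6) must start no later than hour 24.
Since deployment (must start by hour 24, minus 1-hour gap → hour 23) depends on it, model export must finish by hour 23. Backing off its 7-hour duration gives a latest start of hour 16.
Calibration has several dependents: model export (must start by hour 16); deployment (must start by hour 24). The earliest of those limits is hour 16, so calibration must start by 16 − 1 = hour 15.
Model training has to be done before calibration (must start by hour 15). That means finishing by hour 15, i.e. starting by 15 − 2 = hour 13.
Feature extraction must finish in time for model training (must start by hour 13); calibration (must start by hour 15). The tightest is hour 13, so feature extraction must start by 13 − 5 = hour 8.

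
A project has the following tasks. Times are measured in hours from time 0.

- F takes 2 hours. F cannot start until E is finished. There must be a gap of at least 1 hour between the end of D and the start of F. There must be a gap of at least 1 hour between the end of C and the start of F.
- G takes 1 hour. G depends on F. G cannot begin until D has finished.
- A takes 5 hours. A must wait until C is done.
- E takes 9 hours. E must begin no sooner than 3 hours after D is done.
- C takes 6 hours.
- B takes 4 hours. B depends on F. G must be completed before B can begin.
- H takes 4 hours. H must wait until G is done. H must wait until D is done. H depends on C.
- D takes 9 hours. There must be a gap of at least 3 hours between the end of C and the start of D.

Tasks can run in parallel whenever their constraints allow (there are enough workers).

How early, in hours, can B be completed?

Nothing blocks C, so it runs from hour 0 to hour 6.
D waits on C (finishes hour 6, plus 3-hour gap → hour 9), so it starts at hour 9 and finishes at 9 + 9 = hour 18.
After D (finishes hour 18, plus 3-hour gap → hour 21), E can start at hour 21 and finishes at hour 30.
F cannot start until E (finishes hour 30); D (finishes hour 18, plus 1-hour gap → hour 19); C (finishes hour 6, plus 1-hour gap → hour 7). The controlling bound is hour 30, so F finishes at 30 + 2 = hour 32.
G needs all of F (finishes hour 32); D (finishes hour 18). That puts its earliest start at hour 32; it finishes at 32 + 1 = hour 33.
B has to wait for F (finishes hour 32); G (finishes hour 33). The latest of these is hour 33, so B runs hour 33 to 33 + 4 = hour 37.

37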